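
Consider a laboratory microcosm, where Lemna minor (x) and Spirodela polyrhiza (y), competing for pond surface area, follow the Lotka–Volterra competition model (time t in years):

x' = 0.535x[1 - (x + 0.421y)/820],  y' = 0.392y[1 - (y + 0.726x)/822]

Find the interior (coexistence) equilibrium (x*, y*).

Setting both brackets to zero gives the nullclines x + 0.421y = 820 and 0.726x + y = 822.
Substituting y = 822 - 0.726x into the first: x(1 - 0.421·0.726) = 820 - 0.421·822.
So x* = 474/0.694 = 683, and then y* = 822 - 0.726·683 = 326.

x* ≈ 683, y* ≈ 326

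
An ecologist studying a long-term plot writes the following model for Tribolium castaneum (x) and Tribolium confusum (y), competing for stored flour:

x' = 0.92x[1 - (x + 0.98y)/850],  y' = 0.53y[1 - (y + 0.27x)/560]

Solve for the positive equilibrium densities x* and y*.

Setting both brackets to zero gives the nullclines x + 0.98y = 850 and 0.27x + y = 560.
Substituting y = 560 - 0.27x into the first: x(1 - 0.98·0.27) = 850 - 0.98·560.
So x* = 301/0.735 = 410, and then y* = 560 - 0.27·410 = 449.

x* ≈ 410, y* ≈ 449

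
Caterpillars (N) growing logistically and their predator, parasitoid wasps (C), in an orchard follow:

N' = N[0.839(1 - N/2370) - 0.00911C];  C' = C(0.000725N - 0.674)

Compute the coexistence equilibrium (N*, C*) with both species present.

From dC/dt = 0 with C > 0: 0.000725N* = 0.674, so N* = 930.
Substitute into dN/dt = 0: 0.839(1 - 930/2370) = 0.00911C*.
The bracket is 0.608, giving C* = 0.51/0.00911 = 56.

N* ≈ 930, C* ≈ 56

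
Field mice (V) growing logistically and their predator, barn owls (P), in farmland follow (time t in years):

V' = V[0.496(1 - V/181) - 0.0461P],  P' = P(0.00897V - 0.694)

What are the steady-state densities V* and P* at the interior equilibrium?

From dP/dt = 0 with P > 0: 0.00897V* = 0.694, so V* = 77.4.
Substitute into dV/dt = 0: 0.496(1 - 77.4/181) = 0.0461P*.
The bracket is 0.573, giving P* = 0.284/0.0461 = 6.16.

V* ≈ 77.4, P* ≈ 6.16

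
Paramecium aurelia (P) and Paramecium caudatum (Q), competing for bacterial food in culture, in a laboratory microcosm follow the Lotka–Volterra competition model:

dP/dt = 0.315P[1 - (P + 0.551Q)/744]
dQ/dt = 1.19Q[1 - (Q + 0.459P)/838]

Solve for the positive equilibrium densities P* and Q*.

P* ≈ 378, Q* ≈ 665

Setting both brackets to zero gives the nullclines P + 0.551Q = 744 and 0.459P + Q = 838.
Substituting Q = 838 - 0.459P into the first: P(1 - 0.551·0.459) = 744 - 0.551·838.
So P* = 282/0.747 = 378, and then Q* = 838 - 0.459·378 = 665.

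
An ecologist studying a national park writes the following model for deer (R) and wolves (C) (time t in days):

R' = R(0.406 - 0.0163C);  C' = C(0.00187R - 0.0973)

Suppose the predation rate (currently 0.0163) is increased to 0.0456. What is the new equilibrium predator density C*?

C* ≈ 8.9

At the interior fixed point, setting dR/dt = 0 with R > 0 fixes C* = (prey growth rate)/(RC coefficient) — independent of the other coefficients.
With the change, C* = 0.406/0.0456 = 8.9; it falls from 24.9.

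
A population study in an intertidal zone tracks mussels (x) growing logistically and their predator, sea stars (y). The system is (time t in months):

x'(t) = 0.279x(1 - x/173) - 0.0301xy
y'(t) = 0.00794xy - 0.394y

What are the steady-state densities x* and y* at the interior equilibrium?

x* ≈ 49.6, y* ≈ 6.61

From dy/dt = 0 with y > 0: 0.00794x* = 0.394, so x* = 49.6.
Substitute into dx/dt = 0: 0.279(1 - 49.6/173) = 0.0301y*.
The bracket is 0.713, giving y* = 0.199/0.0301 = 6.61.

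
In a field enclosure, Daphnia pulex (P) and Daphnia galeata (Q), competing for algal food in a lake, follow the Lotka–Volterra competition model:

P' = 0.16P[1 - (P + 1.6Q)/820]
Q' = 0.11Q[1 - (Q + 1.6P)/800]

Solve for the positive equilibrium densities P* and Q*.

P* ≈ 295, Q* ≈ 328

Setting both brackets to zero gives the nullclines P + 1.6Q = 820 and 1.6P + Q = 800.
Substituting Q = 800 - 1.6P into the first: P(1 - 1.6·1.6) = 820 - 1.6·800.
So P* = -460/-1.56 = 295, and then Q* = 800 - 1.6·295 = 328.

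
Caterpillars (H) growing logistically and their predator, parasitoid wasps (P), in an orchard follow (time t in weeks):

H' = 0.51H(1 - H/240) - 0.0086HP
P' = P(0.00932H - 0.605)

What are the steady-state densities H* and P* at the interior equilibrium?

H* ≈ 64.9, P* ≈ 43.3

From dP/dt = 0 with P > 0: 0.00932H* = 0.605, so H* = 64.9.
Substitute into dH/dt = 0: 0.51(1 - 64.9/240) = 0.0086P*.
The bracket is 0.73, giving P* = 0.372/0.0086 = 43.3.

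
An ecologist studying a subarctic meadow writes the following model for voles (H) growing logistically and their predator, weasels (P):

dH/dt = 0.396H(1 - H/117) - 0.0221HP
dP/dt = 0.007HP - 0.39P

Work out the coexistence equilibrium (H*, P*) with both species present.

From dP/dt = 0 with P > 0: 0.007H* = 0.39, so H* = 55.7.
Substitute into dH/dt = 0: 0.396(1 - 55.7/117) = 0.0221P*.
The bracket is 0.524, giving P* = 0.207/0.0221 = 9.39.

H* ≈ 55.7, P* ≈ 9.39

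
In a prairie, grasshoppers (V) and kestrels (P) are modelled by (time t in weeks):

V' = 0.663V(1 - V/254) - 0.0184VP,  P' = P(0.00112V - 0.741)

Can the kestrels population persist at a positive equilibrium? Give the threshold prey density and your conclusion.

Threshold V = 662; K < 662, so no, the predator goes extinct.

The predator equation gives dP/dt > 0 only when V > 0.741/0.00112 = 662.
Without the predator, V → K = 254. Since 254 < 662, the predator cannot invade.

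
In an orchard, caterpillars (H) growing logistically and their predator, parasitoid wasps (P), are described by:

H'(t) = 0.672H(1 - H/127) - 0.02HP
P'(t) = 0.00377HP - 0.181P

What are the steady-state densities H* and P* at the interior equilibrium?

From dP/dt = 0 with P > 0: 0.00377H* = 0.181, so H* = 48.
Substitute into dH/dt = 0: 0.672(1 - 48/127) = 0.02P*.
The bracket is 0.622, giving P* = 0.418/0.02 = 20.9.

H* ≈ 48, P* ≈ 20.9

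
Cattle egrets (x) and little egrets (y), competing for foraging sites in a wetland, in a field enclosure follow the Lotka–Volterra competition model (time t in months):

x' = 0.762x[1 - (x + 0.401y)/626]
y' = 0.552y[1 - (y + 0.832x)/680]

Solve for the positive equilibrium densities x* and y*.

Setting both brackets to zero gives the nullclines x + 0.401y = 626 and 0.832x + y = 680.
Substituting y = 680 - 0.832x into the first: x(1 - 0.401·0.832) = 626 - 0.401·680.
So x* = 353/0.666 = 530, and then y* = 680 - 0.832·530 = 239.

x* ≈ 530, y* ≈ 239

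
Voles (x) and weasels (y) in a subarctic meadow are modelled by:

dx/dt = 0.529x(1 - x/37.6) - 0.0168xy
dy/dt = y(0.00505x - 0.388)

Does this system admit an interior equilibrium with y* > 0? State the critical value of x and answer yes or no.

The predator equation gives dy/dt > 0 only when x > 0.388/0.00505 = 76.8.
Without the predator, x → K = 37.6. Since 37.6 < 76.8, the predator cannot invade.

Threshold x = 76.8; K < 76.8, so no, the predator goes extinct.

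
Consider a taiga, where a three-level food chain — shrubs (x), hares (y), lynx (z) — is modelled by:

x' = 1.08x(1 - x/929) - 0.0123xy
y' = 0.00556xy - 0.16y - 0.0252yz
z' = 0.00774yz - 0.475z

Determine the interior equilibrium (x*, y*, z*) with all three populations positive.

x* ≈ 280, y* ≈ 61.4, z* ≈ 55.4

From dz/dt = 0: 0.00774y* = 0.475, so y* = 61.4.
From dx/dt = 0: 1.08(1 - x*/929) = 0.0123·61.4, giving x* = 929·(1 - 0.699) = 280.
From dy/dt = 0: 0.00556·280 - 0.16 = 0.0252z*, so z* = 1.4/0.0252 = 55.4.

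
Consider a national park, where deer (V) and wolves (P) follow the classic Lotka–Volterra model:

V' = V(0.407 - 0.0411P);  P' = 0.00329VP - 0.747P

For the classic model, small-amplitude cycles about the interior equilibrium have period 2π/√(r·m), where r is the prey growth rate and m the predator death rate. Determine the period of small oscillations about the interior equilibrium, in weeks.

Here r = 0.407 and m = 0.747, so r·m = 0.304.
ω = √0.304 = 0.551 per week, hence T = 2π/ω ≈ 11.4 weeks.

T ≈ 11.4 weeks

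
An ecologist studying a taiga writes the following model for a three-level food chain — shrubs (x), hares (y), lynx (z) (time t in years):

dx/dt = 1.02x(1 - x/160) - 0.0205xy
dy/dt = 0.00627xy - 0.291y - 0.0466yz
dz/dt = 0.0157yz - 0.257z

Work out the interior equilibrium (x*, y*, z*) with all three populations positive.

x* ≈ 107, y* ≈ 16.4, z* ≈ 8.2

From dz/dt = 0: 0.0157y* = 0.257, so y* = 16.4.
From dx/dt = 0: 1.02(1 - x*/160) = 0.0205·16.4, giving x* = 160·(1 - 0.329) = 107.
From dy/dt = 0: 0.00627·107 - 0.291 = 0.0466z*, so z* = 0.382/0.0466 = 8.2.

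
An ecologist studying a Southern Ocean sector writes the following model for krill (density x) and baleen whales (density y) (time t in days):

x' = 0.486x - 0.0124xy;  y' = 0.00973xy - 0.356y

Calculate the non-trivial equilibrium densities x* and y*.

x* ≈ 36.6, y* ≈ 39.2

Set dy/dt = 0 with y > 0: 0.00973x - 0.356 = 0, so x* = 0.356/0.00973 = 36.6.
Set dx/dt = 0 with x > 0: 0.486 - 0.0124y = 0, so y* = 0.486/0.0124 = 39.2.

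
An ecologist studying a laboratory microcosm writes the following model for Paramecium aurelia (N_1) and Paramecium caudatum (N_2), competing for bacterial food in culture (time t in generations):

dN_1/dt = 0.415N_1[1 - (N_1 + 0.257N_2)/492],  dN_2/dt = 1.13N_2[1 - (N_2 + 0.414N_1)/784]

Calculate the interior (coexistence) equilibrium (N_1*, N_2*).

N_1* ≈ 325, N_2* ≈ 649

Setting both brackets to zero gives the nullclines N_1 + 0.257N_2 = 492 and 0.414N_1 + N_2 = 784.
Substituting N_2 = 784 - 0.414N_1 into the first: N_1(1 - 0.257·0.414) = 492 - 0.257·784.
So N_1* = 291/0.894 = 325, and then N_2* = 784 - 0.414·325 = 649.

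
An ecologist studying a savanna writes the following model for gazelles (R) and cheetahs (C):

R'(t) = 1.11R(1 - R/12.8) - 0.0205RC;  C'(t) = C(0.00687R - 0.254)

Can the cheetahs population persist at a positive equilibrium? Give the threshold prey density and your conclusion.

The predator equation gives dC/dt > 0 only when R > 0.254/0.00687 = 37.
Without the predator, R → K = 12.8. Since 12.8 < 37, the predator cannot invade.

Threshold R = 37; K < 37, so no, the predator goes extinct.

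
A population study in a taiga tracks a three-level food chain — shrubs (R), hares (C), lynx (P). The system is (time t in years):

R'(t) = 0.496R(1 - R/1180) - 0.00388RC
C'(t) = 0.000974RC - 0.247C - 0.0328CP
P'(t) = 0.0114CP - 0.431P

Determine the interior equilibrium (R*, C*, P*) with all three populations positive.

R* ≈ 831, C* ≈ 37.8, P* ≈ 17.1

From dP/dt = 0: 0.0114C* = 0.431, so C* = 37.8.
From dR/dt = 0: 0.496(1 - R*/1180) = 0.00388·37.8, giving R* = 1180·(1 - 0.296) = 831.
From dC/dt = 0: 0.000974·831 - 0.247 = 0.0328P*, so P* = 0.562/0.0328 = 17.1.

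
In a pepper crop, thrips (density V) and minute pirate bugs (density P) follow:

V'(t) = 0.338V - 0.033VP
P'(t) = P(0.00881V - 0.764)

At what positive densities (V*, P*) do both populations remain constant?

V* ≈ 86.7, P* ≈ 10.2

Set dP/dt = 0 with P > 0: 0.00881V - 0.764 = 0, so V* = 0.764/0.00881 = 86.7.
Set dV/dt = 0 with V > 0: 0.338 - 0.033P = 0, so P* = 0.338/0.033 = 10.2.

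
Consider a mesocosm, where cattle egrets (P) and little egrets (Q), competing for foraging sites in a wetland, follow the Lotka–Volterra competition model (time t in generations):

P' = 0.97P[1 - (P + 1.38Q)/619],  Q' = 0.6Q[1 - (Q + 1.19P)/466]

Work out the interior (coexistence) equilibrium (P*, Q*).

Setting both brackets to zero gives the nullclines P + 1.38Q = 619 and 1.19P + Q = 466.
Substituting Q = 466 - 1.19P into the first: P(1 - 1.38·1.19) = 619 - 1.38·466.
So P* = -24.1/-0.642 = 37.5, and then Q* = 466 - 1.19·37.5 = 421.

P* ≈ 37.5, Q* ≈ 421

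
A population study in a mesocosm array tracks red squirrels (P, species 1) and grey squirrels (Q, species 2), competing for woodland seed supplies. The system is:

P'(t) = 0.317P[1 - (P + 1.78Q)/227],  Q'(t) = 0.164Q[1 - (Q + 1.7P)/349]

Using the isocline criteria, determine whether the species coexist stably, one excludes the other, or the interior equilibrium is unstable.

unstable coexistence (outcome depends on initial conditions)

Compare the nullcline intercepts: K1/α12 = 227/1.78 = 128 < K2 = 349; K2/α21 = 349/1.7 = 205 < K1 = 227.
Since both are reversed, neither can invade when rare; the interior point is a saddle.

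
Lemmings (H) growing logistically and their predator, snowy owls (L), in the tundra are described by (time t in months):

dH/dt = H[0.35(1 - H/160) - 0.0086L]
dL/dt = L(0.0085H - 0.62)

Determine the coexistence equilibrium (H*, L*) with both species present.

H* ≈ 72.9, L* ≈ 22.1

From dL/dt = 0 with L > 0: 0.0085H* = 0.62, so H* = 72.9.
Substitute into dH/dt = 0: 0.35(1 - 72.9/160) = 0.0086L*.
The bracket is 0.544, giving L* = 0.19/0.0086 = 22.1.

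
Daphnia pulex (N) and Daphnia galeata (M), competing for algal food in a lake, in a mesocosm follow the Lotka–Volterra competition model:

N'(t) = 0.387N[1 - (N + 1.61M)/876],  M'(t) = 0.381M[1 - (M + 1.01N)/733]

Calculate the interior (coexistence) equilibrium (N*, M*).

Setting both brackets to zero gives the nullclines N + 1.61M = 876 and 1.01N + M = 733.
Substituting M = 733 - 1.01N into the first: N(1 - 1.61·1.01) = 876 - 1.61·733.
So N* = -304/-0.626 = 486, and then M* = 733 - 1.01·486 = 242.

N* ≈ 486, M* ≈ 242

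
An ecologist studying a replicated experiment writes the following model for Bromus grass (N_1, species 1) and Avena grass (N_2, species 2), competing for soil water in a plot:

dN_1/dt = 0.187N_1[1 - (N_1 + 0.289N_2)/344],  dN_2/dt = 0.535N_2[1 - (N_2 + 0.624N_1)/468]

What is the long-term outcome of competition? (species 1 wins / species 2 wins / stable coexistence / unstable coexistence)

stable coexistence

Compare the nullcline intercepts: K1/α12 = 344/0.289 = 1190 > K2 = 468; K2/α21 = 468/0.624 = 750 > K1 = 344.
Since both inequalities hold, each species can invade when rare, so the interior equilibrium is stable.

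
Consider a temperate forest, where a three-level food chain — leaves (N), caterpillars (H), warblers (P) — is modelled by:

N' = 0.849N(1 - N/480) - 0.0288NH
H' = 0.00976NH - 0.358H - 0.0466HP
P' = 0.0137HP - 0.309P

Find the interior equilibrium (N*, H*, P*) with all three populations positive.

N* ≈ 113, H* ≈ 22.6, P* ≈ 15.9

From dP/dt = 0: 0.0137H* = 0.309, so H* = 22.6.
From dN/dt = 0: 0.849(1 - N*/480) = 0.0288·22.6, giving N* = 480·(1 - 0.765) = 113.
From dH/dt = 0: 0.00976·113 - 0.358 = 0.0466P*, so P* = 0.742/0.0466 = 15.9.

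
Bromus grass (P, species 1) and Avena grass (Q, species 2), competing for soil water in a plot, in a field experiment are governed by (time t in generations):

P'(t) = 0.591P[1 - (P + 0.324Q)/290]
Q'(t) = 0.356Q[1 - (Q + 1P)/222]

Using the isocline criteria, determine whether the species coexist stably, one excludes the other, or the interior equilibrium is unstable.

Compare the nullcline intercepts: K1/α12 = 290/0.324 = 895 > K2 = 222; K2/α21 = 222/1 = 222 < K1 = 290.
Since the inequalities point opposite ways, species 1 can invade but species 2 cannot.

species 1 excludes species 2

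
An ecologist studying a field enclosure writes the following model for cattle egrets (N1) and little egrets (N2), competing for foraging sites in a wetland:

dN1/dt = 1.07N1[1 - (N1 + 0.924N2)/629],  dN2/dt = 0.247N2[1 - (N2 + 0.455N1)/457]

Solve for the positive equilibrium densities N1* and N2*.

N1* ≈ 357, N2* ≈ 295

Setting both brackets to zero gives the nullclines N1 + 0.924N2 = 629 and 0.455N1 + N2 = 457.
Substituting N2 = 457 - 0.455N1 into the first: N1(1 - 0.924·0.455) = 629 - 0.924·457.
So N1* = 207/0.58 = 357, and then N2* = 457 - 0.455·357 = 295.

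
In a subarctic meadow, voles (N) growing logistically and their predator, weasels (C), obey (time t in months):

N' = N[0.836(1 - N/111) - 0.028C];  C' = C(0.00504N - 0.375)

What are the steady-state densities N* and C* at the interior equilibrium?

From dC/dt = 0 with C > 0: 0.00504N* = 0.375, so N* = 74.4.
Substitute into dN/dt = 0: 0.836(1 - 74.4/111) = 0.028C*.
The bracket is 0.33, giving C* = 0.276/0.028 = 9.84.

N* ≈ 74.4, C* ≈ 9.84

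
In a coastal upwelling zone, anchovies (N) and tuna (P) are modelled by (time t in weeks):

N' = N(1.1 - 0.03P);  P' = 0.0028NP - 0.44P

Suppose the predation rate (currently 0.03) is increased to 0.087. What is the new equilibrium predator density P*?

At the interior fixed point, setting dN/dt = 0 with N > 0 fixes P* = (prey growth rate)/(NP coefficient) — independent of the other coefficients.
With the change, P* = 1.1/0.087 = 12.6; it falls from 36.7.

P* ≈ 12.6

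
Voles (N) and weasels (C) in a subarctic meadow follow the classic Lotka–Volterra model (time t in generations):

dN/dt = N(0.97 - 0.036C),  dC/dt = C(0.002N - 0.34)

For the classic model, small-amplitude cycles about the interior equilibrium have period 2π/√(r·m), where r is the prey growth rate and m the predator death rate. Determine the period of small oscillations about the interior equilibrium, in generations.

T ≈ 10.9 generations

Here r = 0.97 and m = 0.34, so r·m = 0.33.
ω = √0.33 = 0.574 per generation, hence T = 2π/ω ≈ 10.9 generations.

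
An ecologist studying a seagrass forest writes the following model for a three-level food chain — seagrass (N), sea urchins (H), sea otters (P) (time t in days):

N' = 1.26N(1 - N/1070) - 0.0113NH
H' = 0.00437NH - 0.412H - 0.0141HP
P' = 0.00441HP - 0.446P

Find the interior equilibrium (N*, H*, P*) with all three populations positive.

N* ≈ 99.5, H* ≈ 101, P* ≈ 1.62

From dP/dt = 0: 0.00441H* = 0.446, so H* = 101.
From dN/dt = 0: 1.26(1 - N*/1070) = 0.0113·101, giving N* = 1070·(1 - 0.907) = 99.5.
From dH/dt = 0: 0.00437·99.5 - 0.412 = 0.0141P*, so P* = 0.0229/0.0141 = 1.62.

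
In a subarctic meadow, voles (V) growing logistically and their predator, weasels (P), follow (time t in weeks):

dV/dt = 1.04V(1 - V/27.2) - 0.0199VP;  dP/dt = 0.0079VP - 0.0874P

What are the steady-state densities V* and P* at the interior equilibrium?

From dP/dt = 0 with P > 0: 0.0079V* = 0.0874, so V* = 11.1.
Substitute into dV/dt = 0: 1.04(1 - 11.1/27.2) = 0.0199P*.
The bracket is 0.593, giving P* = 0.617/0.0199 = 31.

V* ≈ 11.1, P* ≈ 31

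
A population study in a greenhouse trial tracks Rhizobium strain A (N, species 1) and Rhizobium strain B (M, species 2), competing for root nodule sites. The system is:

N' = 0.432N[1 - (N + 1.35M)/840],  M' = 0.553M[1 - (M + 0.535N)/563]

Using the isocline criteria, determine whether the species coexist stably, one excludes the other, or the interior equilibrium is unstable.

stable coexistence

Compare the nullcline intercepts: K1/α12 = 840/1.35 = 622 > K2 = 563; K2/α21 = 563/0.535 = 1050 > K1 = 840.
Since both inequalities hold, each species can invade when rare, so the interior equilibrium is stable.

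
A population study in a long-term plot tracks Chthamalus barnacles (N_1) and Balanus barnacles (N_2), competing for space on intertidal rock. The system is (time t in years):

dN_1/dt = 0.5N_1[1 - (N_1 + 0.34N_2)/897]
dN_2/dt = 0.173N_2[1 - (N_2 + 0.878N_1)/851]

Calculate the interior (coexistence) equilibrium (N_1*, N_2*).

Setting both brackets to zero gives the nullclines N_1 + 0.34N_2 = 897 and 0.878N_1 + N_2 = 851.
Substituting N_2 = 851 - 0.878N_1 into the first: N_1(1 - 0.34·0.878) = 897 - 0.34·851.
So N_1* = 608/0.701 = 866, and then N_2* = 851 - 0.878·866 = 90.4.

N_1* ≈ 866, N_2* ≈ 90.4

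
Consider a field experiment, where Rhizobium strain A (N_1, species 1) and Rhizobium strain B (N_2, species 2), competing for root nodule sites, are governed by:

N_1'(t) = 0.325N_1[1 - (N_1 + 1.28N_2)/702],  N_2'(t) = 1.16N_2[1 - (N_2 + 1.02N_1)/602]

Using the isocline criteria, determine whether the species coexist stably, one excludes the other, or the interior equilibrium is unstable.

unstable coexistence (outcome depends on initial conditions)

Compare the nullcline intercepts: K1/α12 = 702/1.28 = 548 < K2 = 602; K2/α21 = 602/1.02 = 590 < K1 = 702.
Since both are reversed, neither can invade when rare; the interior point is a saddle.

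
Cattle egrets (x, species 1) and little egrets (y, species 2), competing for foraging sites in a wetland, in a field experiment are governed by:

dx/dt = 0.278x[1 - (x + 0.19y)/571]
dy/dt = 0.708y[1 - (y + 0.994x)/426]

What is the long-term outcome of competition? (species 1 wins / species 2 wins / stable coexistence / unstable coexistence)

Compare the nullcline intercepts: K1/α12 = 571/0.19 = 3010 > K2 = 426; K2/α21 = 426/0.994 = 429 < K1 = 571.
Since the inequalities point opposite ways, species 1 can invade but species 2 cannot.

species 1 excludes species 2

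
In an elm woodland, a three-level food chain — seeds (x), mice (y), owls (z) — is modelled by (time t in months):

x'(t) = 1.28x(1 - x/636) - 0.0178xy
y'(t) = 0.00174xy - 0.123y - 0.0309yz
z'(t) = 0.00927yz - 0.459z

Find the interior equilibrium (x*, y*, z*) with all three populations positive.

x* ≈ 198, y* ≈ 49.5, z* ≈ 7.17

From dz/dt = 0: 0.00927y* = 0.459, so y* = 49.5.
From dx/dt = 0: 1.28(1 - x*/636) = 0.0178·49.5, giving x* = 636·(1 - 0.689) = 198.
From dy/dt = 0: 0.00174·198 - 0.123 = 0.0309z*, so z* = 0.222/0.0309 = 7.17.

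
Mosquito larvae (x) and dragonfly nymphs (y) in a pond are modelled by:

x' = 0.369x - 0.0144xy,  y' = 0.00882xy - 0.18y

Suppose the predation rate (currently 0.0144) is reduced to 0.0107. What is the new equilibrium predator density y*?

At the interior fixed point, setting dx/dt = 0 with x > 0 fixes y* = (prey growth rate)/(xy coefficient) — independent of the other coefficients.
With the change, y* = 0.369/0.0107 = 34.5; it rises from 25.6.

y* ≈ 34.5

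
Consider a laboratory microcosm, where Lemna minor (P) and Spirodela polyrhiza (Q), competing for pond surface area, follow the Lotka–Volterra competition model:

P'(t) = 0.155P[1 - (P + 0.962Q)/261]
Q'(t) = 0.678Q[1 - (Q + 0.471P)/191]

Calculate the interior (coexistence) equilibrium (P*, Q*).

P* ≈ 141, Q* ≈ 124

Setting both brackets to zero gives the nullclines P + 0.962Q = 261 and 0.471P + Q = 191.
Substituting Q = 191 - 0.471P into the first: P(1 - 0.962·0.471) = 261 - 0.962·191.
So P* = 77.3/0.547 = 141, and then Q* = 191 - 0.471·141 = 124.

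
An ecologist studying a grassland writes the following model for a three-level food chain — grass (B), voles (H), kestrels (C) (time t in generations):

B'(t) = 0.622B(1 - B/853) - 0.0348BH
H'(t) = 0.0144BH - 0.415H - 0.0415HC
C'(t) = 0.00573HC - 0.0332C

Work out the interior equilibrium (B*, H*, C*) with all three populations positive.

B* ≈ 576, H* ≈ 5.79, C* ≈ 190

From dC/dt = 0: 0.00573H* = 0.0332, so H* = 5.79.
From dB/dt = 0: 0.622(1 - B*/853) = 0.0348·5.79, giving B* = 853·(1 - 0.324) = 576.
From dH/dt = 0: 0.0144·576 - 0.415 = 0.0415C*, so C* = 7.89/0.0415 = 190.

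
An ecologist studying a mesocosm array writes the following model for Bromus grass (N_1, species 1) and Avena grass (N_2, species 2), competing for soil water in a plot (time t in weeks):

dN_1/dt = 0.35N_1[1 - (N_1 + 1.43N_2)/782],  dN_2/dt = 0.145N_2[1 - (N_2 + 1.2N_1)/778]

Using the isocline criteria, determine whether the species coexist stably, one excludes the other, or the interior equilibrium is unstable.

unstable coexistence (outcome depends on initial conditions)

Compare the nullcline intercepts: K1/α12 = 782/1.43 = 547 < K2 = 778; K2/α21 = 778/1.2 = 648 < K1 = 782.
Since both are reversed, neither can invade when rare; the interior point is a saddle.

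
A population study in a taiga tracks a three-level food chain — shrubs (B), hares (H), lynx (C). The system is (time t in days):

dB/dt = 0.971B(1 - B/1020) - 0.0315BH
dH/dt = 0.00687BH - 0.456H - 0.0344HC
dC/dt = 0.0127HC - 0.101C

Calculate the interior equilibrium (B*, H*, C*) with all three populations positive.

From dC/dt = 0: 0.0127H* = 0.101, so H* = 7.95.
From dB/dt = 0: 0.971(1 - B*/1020) = 0.0315·7.95, giving B* = 1020·(1 - 0.258) = 757.
From dH/dt = 0: 0.00687·757 - 0.456 = 0.0344C*, so C* = 4.74/0.0344 = 138.

B* ≈ 757, H* ≈ 7.95, C* ≈ 138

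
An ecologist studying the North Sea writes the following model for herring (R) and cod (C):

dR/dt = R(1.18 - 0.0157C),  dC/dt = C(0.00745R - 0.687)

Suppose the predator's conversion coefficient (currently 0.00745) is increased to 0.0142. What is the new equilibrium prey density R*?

R* ≈ 48.4

At the interior fixed point, setting dC/dt = 0 with C > 0 fixes R* = (predator death rate)/(RC coefficient) — independent of the other coefficients.
With the change, R* = 0.687/0.0142 = 48.4; it falls from 92.2.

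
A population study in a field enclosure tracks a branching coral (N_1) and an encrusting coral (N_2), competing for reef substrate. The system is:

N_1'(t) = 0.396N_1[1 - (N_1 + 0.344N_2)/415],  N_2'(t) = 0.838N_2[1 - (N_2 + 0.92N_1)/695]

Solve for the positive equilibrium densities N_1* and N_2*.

N_1* ≈ 257, N_2* ≈ 458

Setting both brackets to zero gives the nullclines N_1 + 0.344N_2 = 415 and 0.92N_1 + N_2 = 695.
Substituting N_2 = 695 - 0.92N_1 into the first: N_1(1 - 0.344·0.92) = 415 - 0.344·695.
So N_1* = 176/0.684 = 257, and then N_2* = 695 - 0.92·257 = 458.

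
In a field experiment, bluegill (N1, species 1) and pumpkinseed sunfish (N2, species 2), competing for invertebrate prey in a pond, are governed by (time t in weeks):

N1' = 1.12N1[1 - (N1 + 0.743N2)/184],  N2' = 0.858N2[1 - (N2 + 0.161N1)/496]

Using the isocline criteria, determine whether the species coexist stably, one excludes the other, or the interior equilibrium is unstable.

Compare the nullcline intercepts: K1/α12 = 184/0.743 = 248 < K2 = 496; K2/α21 = 496/0.161 = 3080 > K1 = 184.
Since the inequalities point opposite ways, species 2 can invade but species 1 cannot.

species 2 excludes species 1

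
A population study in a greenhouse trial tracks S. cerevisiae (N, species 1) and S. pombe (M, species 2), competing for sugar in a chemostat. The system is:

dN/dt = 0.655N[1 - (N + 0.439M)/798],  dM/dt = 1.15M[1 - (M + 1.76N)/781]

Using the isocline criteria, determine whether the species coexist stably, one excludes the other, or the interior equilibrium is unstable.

species 1 excludes species 2

Compare the nullcline intercepts: K1/α12 = 798/0.439 = 1820 > K2 = 781; K2/α21 = 781/1.76 = 444 < K1 = 798.
Since the inequalities point opposite ways, species 1 can invade but species 2 cannot.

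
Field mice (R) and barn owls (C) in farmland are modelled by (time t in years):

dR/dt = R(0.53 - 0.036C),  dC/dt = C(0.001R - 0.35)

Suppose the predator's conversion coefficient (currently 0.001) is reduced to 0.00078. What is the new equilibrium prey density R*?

At the interior fixed point, setting dC/dt = 0 with C > 0 fixes R* = (predator death rate)/(RC coefficient) — independent of the other coefficients.
With the change, R* = 0.35/0.00078 = 449; it rises from 350.

R* ≈ 449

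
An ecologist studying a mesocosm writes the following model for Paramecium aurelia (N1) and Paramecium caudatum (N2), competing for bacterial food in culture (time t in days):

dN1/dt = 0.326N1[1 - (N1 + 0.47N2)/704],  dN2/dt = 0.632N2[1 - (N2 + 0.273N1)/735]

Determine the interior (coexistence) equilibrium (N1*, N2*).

Setting both brackets to zero gives the nullclines N1 + 0.47N2 = 704 and 0.273N1 + N2 = 735.
Substituting N2 = 735 - 0.273N1 into the first: N1(1 - 0.47·0.273) = 704 - 0.47·735.
So N1* = 359/0.872 = 411, and then N2* = 735 - 0.273·411 = 623.

N1* ≈ 411, N2* ≈ 623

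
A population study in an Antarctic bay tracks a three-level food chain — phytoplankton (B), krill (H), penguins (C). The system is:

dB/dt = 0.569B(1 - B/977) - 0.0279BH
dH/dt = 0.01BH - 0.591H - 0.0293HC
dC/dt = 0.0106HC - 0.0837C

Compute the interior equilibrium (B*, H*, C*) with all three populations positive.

From dC/dt = 0: 0.0106H* = 0.0837, so H* = 7.9.
From dB/dt = 0: 0.569(1 - B*/977) = 0.0279·7.9, giving B* = 977·(1 - 0.387) = 599.
From dH/dt = 0: 0.01·599 - 0.591 = 0.0293C*, so C* = 5.4/0.0293 = 184.

B* ≈ 599, H* ≈ 7.9, C* ≈ 184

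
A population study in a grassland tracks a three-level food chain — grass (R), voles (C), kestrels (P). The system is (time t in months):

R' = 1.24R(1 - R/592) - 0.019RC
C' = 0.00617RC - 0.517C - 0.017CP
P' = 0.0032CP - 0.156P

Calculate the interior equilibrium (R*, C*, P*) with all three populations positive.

R* ≈ 150, C* ≈ 48.8, P* ≈ 24

From dP/dt = 0: 0.0032C* = 0.156, so C* = 48.8.
From dR/dt = 0: 1.24(1 - R*/592) = 0.019·48.8, giving R* = 592·(1 - 0.747) = 150.
From dC/dt = 0: 0.00617·150 - 0.517 = 0.017P*, so P* = 0.407/0.017 = 24.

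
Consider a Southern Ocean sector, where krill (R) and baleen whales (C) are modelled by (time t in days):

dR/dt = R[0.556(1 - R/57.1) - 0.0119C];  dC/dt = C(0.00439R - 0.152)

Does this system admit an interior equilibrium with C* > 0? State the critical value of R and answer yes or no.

The predator equation gives dC/dt > 0 only when R > 0.152/0.00439 = 34.6.
Without the predator, R → K = 57.1. Since 57.1 > 34.6, the predator can invade and persist.

Threshold R = 34.6; K > 34.6, so yes, the predator persists.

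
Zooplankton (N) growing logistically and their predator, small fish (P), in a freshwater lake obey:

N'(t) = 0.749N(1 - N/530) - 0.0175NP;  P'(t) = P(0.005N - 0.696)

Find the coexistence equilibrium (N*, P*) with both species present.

From dP/dt = 0 with P > 0: 0.005N* = 0.696, so N* = 139.
Substitute into dN/dt = 0: 0.749(1 - 139/530) = 0.0175P*.
The bracket is 0.737, giving P* = 0.552/0.0175 = 31.6.

N* ≈ 139, P* ≈ 31.6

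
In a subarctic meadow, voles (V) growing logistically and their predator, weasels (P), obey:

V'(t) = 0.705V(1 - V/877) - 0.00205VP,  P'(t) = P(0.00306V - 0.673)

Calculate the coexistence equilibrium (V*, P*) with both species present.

V* ≈ 220, P* ≈ 258

From dP/dt = 0 with P > 0: 0.00306V* = 0.673, so V* = 220.
Substitute into dV/dt = 0: 0.705(1 - 220/877) = 0.00205P*.
The bracket is 0.749, giving P* = 0.528/0.00205 = 258.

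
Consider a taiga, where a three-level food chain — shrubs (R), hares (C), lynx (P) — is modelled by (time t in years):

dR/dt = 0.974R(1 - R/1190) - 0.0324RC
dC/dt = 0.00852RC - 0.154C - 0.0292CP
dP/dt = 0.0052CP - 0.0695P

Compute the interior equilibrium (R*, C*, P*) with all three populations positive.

R* ≈ 661, C* ≈ 13.4, P* ≈ 188

From dP/dt = 0: 0.0052C* = 0.0695, so C* = 13.4.
From dR/dt = 0: 0.974(1 - R*/1190) = 0.0324·13.4, giving R* = 1190·(1 - 0.445) = 661.
From dC/dt = 0: 0.00852·661 - 0.154 = 0.0292P*, so P* = 5.48/0.0292 = 188.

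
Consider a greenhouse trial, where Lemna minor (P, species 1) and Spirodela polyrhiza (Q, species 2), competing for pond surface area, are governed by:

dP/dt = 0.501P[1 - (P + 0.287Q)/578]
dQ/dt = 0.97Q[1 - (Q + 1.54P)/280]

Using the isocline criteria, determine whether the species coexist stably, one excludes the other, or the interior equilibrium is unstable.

Compare the nullcline intercepts: K1/α12 = 578/0.287 = 2010 > K2 = 280; K2/α21 = 280/1.54 = 182 < K1 = 578.
Since the inequalities point opposite ways, species 1 can invade but species 2 cannot.

species 1 excludes species 2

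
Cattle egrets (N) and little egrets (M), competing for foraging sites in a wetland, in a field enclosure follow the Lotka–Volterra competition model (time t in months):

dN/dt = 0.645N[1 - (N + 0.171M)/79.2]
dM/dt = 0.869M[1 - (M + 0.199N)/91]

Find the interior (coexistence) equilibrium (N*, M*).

N* ≈ 65.9, M* ≈ 77.9

Setting both brackets to zero gives the nullclines N + 0.171M = 79.2 and 0.199N + M = 91.
Substituting M = 91 - 0.199N into the first: N(1 - 0.171·0.199) = 79.2 - 0.171·91.
So N* = 63.6/0.966 = 65.9, and then M* = 91 - 0.199·65.9 = 77.9.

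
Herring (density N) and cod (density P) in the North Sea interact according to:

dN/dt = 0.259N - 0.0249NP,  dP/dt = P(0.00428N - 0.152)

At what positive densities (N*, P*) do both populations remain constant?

N* ≈ 35.5, P* ≈ 10.4

Set dP/dt = 0 with P > 0: 0.00428N - 0.152 = 0, so N* = 0.152/0.00428 = 35.5.
Set dN/dt = 0 with N > 0: 0.259 - 0.0249P = 0, so P* = 0.259/0.0249 = 10.4.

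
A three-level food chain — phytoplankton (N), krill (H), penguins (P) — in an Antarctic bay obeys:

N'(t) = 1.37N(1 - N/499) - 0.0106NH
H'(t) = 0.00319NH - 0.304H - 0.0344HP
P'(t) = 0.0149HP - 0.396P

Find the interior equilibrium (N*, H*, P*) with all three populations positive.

From dP/dt = 0: 0.0149H* = 0.396, so H* = 26.6.
From dN/dt = 0: 1.37(1 - N*/499) = 0.0106·26.6, giving N* = 499·(1 - 0.206) = 396.
From dH/dt = 0: 0.00319·396 - 0.304 = 0.0344P*, so P* = 0.96/0.0344 = 27.9.

N* ≈ 396, H* ≈ 26.6, P* ≈ 27.9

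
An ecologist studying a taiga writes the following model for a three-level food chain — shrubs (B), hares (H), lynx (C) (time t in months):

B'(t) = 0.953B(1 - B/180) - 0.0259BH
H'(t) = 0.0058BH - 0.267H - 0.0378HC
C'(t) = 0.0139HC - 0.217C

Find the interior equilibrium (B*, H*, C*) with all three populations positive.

From dC/dt = 0: 0.0139H* = 0.217, so H* = 15.6.
From dB/dt = 0: 0.953(1 - B*/180) = 0.0259·15.6, giving B* = 180·(1 - 0.424) = 104.
From dH/dt = 0: 0.0058·104 - 0.267 = 0.0378C*, so C* = 0.334/0.0378 = 8.84.

B* ≈ 104, H* ≈ 15.6, C* ≈ 8.84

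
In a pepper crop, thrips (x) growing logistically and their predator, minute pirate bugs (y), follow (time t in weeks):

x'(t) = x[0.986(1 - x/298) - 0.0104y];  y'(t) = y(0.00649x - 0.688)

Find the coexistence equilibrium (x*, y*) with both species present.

From dy/dt = 0 with y > 0: 0.00649x* = 0.688, so x* = 106.
Substitute into dx/dt = 0: 0.986(1 - 106/298) = 0.0104y*.
The bracket is 0.644, giving y* = 0.635/0.0104 = 61.1.

x* ≈ 106, y* ≈ 61.1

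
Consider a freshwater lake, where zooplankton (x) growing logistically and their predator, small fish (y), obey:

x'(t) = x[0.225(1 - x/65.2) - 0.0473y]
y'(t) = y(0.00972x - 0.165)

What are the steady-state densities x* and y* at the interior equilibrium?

x* ≈ 17, y* ≈ 3.52

From dy/dt = 0 with y > 0: 0.00972x* = 0.165, so x* = 17.
Substitute into dx/dt = 0: 0.225(1 - 17/65.2) = 0.0473y*.
The bracket is 0.74, giving y* = 0.166/0.0473 = 3.52.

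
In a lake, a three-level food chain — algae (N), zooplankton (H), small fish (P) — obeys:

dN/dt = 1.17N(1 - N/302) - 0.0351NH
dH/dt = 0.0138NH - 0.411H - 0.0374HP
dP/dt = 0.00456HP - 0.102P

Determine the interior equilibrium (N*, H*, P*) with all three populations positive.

N* ≈ 99.3, H* ≈ 22.4, P* ≈ 25.7

From dP/dt = 0: 0.00456H* = 0.102, so H* = 22.4.
From dN/dt = 0: 1.17(1 - N*/302) = 0.0351·22.4, giving N* = 302·(1 - 0.671) = 99.3.
From dH/dt = 0: 0.0138·99.3 - 0.411 = 0.0374P*, so P* = 0.96/0.0374 = 25.7.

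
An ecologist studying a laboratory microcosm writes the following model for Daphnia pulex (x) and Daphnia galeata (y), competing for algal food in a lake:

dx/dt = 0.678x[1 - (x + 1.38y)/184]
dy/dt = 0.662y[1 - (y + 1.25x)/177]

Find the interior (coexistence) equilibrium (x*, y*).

x* ≈ 83.1, y* ≈ 73.1

Setting both brackets to zero gives the nullclines x + 1.38y = 184 and 1.25x + y = 177.
Substituting y = 177 - 1.25x into the first: x(1 - 1.38·1.25) = 184 - 1.38·177.
So x* = -60.3/-0.725 = 83.1, and then y* = 177 - 1.25·83.1 = 73.1.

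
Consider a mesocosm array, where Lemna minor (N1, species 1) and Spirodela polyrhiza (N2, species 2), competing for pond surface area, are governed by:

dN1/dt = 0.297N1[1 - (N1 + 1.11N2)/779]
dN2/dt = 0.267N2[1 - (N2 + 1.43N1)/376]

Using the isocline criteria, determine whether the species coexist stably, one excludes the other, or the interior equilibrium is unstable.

species 1 excludes species 2

Compare the nullcline intercepts: K1/α12 = 779/1.11 = 702 > K2 = 376; K2/α21 = 376/1.43 = 263 < K1 = 779.
Since the inequalities point opposite ways, species 1 can invade but species 2 cannot.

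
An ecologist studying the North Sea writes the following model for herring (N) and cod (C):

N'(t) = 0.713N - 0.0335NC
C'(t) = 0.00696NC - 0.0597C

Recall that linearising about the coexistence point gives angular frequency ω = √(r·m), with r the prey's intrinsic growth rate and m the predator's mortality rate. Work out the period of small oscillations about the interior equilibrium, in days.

T ≈ 30.5 days

Here r = 0.713 and m = 0.0597, so r·m = 0.0426.
ω = √0.0426 = 0.206 per day, hence T = 2π/ω ≈ 30.5 days.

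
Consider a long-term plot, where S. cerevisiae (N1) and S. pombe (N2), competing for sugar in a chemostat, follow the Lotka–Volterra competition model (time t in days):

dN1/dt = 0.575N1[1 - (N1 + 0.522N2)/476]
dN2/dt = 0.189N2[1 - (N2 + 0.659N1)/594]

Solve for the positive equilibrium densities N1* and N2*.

N1* ≈ 253, N2* ≈ 427

Setting both brackets to zero gives the nullclines N1 + 0.522N2 = 476 and 0.659N1 + N2 = 594.
Substituting N2 = 594 - 0.659N1 into the first: N1(1 - 0.522·0.659) = 476 - 0.522·594.
So N1* = 166/0.656 = 253, and then N2* = 594 - 0.659·253 = 427.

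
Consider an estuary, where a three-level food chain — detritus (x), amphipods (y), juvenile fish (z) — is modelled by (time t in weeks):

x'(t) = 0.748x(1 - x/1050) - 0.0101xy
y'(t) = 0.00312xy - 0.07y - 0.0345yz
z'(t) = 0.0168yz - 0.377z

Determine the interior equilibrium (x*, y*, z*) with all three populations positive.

From dz/dt = 0: 0.0168y* = 0.377, so y* = 22.4.
From dx/dt = 0: 0.748(1 - x*/1050) = 0.0101·22.4, giving x* = 1050·(1 - 0.303) = 732.
From dy/dt = 0: 0.00312·732 - 0.07 = 0.0345z*, so z* = 2.21/0.0345 = 64.2.

x* ≈ 732, y* ≈ 22.4, z* ≈ 64.2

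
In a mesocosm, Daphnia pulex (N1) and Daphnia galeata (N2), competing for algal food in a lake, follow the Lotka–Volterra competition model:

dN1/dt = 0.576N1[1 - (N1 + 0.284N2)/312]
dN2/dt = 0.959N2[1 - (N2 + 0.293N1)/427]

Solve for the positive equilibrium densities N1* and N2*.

N1* ≈ 208, N2* ≈ 366

Setting both brackets to zero gives the nullclines N1 + 0.284N2 = 312 and 0.293N1 + N2 = 427.
Substituting N2 = 427 - 0.293N1 into the first: N1(1 - 0.284·0.293) = 312 - 0.284·427.
So N1* = 191/0.917 = 208, and then N2* = 427 - 0.293·208 = 366.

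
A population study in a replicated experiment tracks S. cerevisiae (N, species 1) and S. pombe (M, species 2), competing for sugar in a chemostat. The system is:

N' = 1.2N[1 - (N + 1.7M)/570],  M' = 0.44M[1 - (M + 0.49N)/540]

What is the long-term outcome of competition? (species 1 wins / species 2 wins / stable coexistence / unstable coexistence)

species 2 excludes species 1

Compare the nullcline intercepts: K1/α12 = 570/1.7 = 335 < K2 = 540; K2/α21 = 540/0.49 = 1100 > K1 = 570.
Since the inequalities point opposite ways, species 2 can invade but species 1 cannot.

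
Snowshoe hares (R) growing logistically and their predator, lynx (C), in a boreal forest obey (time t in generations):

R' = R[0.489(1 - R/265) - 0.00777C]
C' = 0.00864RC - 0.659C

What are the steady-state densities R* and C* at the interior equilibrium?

From dC/dt = 0 with C > 0: 0.00864R* = 0.659, so R* = 76.3.
Substitute into dR/dt = 0: 0.489(1 - 76.3/265) = 0.00777C*.
The bracket is 0.712, giving C* = 0.348/0.00777 = 44.8.

R* ≈ 76.3, C* ≈ 44.8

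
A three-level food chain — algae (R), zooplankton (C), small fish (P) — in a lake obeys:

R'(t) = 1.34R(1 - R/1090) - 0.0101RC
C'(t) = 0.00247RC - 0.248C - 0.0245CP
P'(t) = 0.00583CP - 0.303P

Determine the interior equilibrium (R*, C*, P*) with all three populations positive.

R* ≈ 663, C* ≈ 52, P* ≈ 56.7

From dP/dt = 0: 0.00583C* = 0.303, so C* = 52.
From dR/dt = 0: 1.34(1 - R*/1090) = 0.0101·52, giving R* = 1090·(1 - 0.392) = 663.
From dC/dt = 0: 0.00247·663 - 0.248 = 0.0245P*, so P* = 1.39/0.0245 = 56.7.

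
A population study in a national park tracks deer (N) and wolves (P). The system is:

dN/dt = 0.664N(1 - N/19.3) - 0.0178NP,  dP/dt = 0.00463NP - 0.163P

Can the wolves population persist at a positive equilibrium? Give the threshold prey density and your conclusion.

Threshold N = 35.2; K < 35.2, so no, the predator goes extinct.

The predator equation gives dP/dt > 0 only when N > 0.163/0.00463 = 35.2.
Without the predator, N → K = 19.3. Since 19.3 < 35.2, the predator cannot invade.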